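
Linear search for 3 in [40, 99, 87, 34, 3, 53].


i=0: 40!=3
i=1: 99!=3
i=2: 87!=3
i=3: 34!=3
i=4: 3==3 found!

Found at 4, 5 comps


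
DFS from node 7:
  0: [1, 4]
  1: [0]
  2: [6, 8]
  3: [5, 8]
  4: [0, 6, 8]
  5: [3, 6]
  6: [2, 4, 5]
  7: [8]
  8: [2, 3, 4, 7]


Visit 7, push [8]
Visit 8, push [4, 3, 2]
Visit 2, push [6]
Visit 6, push [5, 4]
Visit 4, push [0]
Visit 0, push [1]
Visit 1, push []
Visit 5, push [3]
Visit 3, push []

DFS order: [7, 8, 2, 6, 4, 0, 1, 5, 3]


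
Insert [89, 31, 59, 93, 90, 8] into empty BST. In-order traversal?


Insert 89: root
Insert 31: L from 89
Insert 59: L from 89 -> R from 31
Insert 93: R from 89
Insert 90: R from 89 -> L from 93
Insert 8: L from 89 -> L from 31

In-order: [8, 31, 59, 89, 90, 93]


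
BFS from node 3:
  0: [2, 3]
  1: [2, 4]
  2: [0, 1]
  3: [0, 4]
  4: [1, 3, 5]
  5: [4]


Visit 3, enqueue [0, 4]
Visit 0, enqueue [2]
Visit 4, enqueue [1, 5]
Visit 2, enqueue []
Visit 1, enqueue []
Visit 5, enqueue []

BFS order: [3, 0, 4, 2, 1, 5]


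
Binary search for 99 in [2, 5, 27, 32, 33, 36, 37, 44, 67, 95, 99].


Step 1: lo=0, hi=10, mid=5, val=36
Step 2: lo=6, hi=10, mid=8, val=67
Step 3: lo=9, hi=10, mid=9, val=95
Step 4: lo=10, hi=10, mid=10, val=99

Found at index 10


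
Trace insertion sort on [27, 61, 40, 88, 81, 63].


Initial: [27, 61, 40, 88, 81, 63]
Insert 61: [27, 61, 40, 88, 81, 63]
Insert 40: [27, 40, 61, 88, 81, 63]
Insert 88: [27, 40, 61, 88, 81, 63]
Insert 81: [27, 40, 61, 81, 88, 63]
Insert 63: [27, 40, 61, 63, 81, 88]

Sorted: [27, 40, 61, 63, 81, 88]


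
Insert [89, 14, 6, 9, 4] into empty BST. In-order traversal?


Insert 89: root
Insert 14: L from 89
Insert 6: L from 89 -> L from 14
Insert 9: L from 89 -> L from 14 -> R from 6
Insert 4: L from 89 -> L from 14 -> L from 6

In-order: [4, 6, 9, 14, 89]


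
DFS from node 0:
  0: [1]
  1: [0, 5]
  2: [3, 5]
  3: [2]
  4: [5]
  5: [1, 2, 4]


Visit 0, push [1]
Visit 1, push [5]
Visit 5, push [4, 2]
Visit 2, push [3]
Visit 3, push []
Visit 4, push []

DFS order: [0, 1, 5, 2, 3, 4]


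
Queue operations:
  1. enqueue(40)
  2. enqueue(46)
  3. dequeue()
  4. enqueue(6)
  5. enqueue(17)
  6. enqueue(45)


enqueue(40) -> [40]
enqueue(46) -> [40, 46]
dequeue()->40, [46]
enqueue(6) -> [46, 6]
enqueue(17) -> [46, 6, 17]
enqueue(45) -> [46, 6, 17, 45]

Final queue: [46, 6, 17, 45]


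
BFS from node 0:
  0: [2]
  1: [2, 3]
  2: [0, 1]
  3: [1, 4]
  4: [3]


Visit 0, enqueue [2]
Visit 2, enqueue [1]
Visit 1, enqueue [3]
Visit 3, enqueue [4]
Visit 4, enqueue []

BFS order: [0, 2, 1, 3, 4]


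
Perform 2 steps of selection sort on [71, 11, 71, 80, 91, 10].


Initial: [71, 11, 71, 80, 91, 10]
Step 1: min=10 at 5
  Swap: [10, 11, 71, 80, 91, 71]
Step 2: min=11 at 1
  Swap: [10, 11, 71, 80, 91, 71]

After 2 steps: [10, 11, 71, 80, 91, 71]


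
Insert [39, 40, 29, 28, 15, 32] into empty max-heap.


Insert 39: [39]
Insert 40: [40, 39]
Insert 29: [40, 39, 29]
Insert 28: [40, 39, 29, 28]
Insert 15: [40, 39, 29, 28, 15]
Insert 32: [40, 39, 32, 28, 15, 29]

Final heap: [40, 39, 32, 28, 15, 29]


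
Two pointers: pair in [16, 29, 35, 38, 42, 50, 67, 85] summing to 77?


lo=0(16)+hi=7(85)=101
lo=0(16)+hi=6(67)=83
lo=0(16)+hi=5(50)=66
lo=1(29)+hi=5(50)=79
lo=1(29)+hi=4(42)=71
lo=2(35)+hi=4(42)=77

Yes: 35+42=77


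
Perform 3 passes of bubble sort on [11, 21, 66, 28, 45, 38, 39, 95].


Initial: [11, 21, 66, 28, 45, 38, 39, 95]
Pass 1: [11, 21, 28, 45, 38, 39, 66, 95] (4 swaps)
Pass 2: [11, 21, 28, 38, 39, 45, 66, 95] (2 swaps)
Pass 3: [11, 21, 28, 38, 39, 45, 66, 95] (0 swaps)

After 3 passes: [11, 21, 28, 38, 39, 45, 66, 95]


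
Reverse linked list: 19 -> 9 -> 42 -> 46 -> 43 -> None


Step 1: curr=19, set curr.next=prev(None) | reversed so far: 19
Step 2: curr=9, set curr.next=prev(19) | reversed so far: 9 -> 19
Step 3: curr=42, set curr.next=prev(9) | reversed so far: 42 -> 9 -> 19
Step 4: curr=46, set curr.next=prev(42) | reversed so far: 46 -> 42 -> 9 -> 19
Step 5: curr=43, set curr.next=prev(46) | reversed so far: 43 -> 46 -> 42 -> 9 -> 19

43 -> 46 -> 42 -> 9 -> 19 -> None


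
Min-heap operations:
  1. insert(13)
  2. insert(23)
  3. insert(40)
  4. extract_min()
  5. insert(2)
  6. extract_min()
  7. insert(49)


insert(13) -> [13]
insert(23) -> [13, 23]
insert(40) -> [13, 23, 40]
extract_min()->13, [23, 40]
insert(2) -> [2, 40, 23]
extract_min()->2, [23, 40]
insert(49) -> [23, 40, 49]

Final heap: [23, 40, 49]


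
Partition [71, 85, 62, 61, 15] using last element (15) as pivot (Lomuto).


Pivot: 15
Place pivot at 0: [15, 85, 62, 61, 71]

Partitioned: [15, 85, 62, 61, 71]


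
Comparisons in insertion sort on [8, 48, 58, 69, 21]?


Algorithm: insertion sort
Input: [8, 48, 58, 69, 21]
Sorted: [8, 21, 48, 58, 69]

7


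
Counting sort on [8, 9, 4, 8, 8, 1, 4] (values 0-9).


Input: [8, 9, 4, 8, 8, 1, 4]
Counts: [0, 1, 0, 0, 2, 0, 0, 0, 3, 1]

Sorted: [1, 4, 4, 8, 8, 8, 9]


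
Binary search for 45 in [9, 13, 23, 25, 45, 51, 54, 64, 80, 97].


Step 1: lo=0, hi=9, mid=4, val=45

Found at index 4


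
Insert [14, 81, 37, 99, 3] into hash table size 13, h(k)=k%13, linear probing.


Insert 14: h=1 -> slot 1
Insert 81: h=3 -> slot 3
Insert 37: h=11 -> slot 11
Insert 99: h=8 -> slot 8
Insert 3: h=3, 1 probes -> slot 4

Table: [None, 14, None, 81, 3, None, None, None, 99, None, None, 37, None]


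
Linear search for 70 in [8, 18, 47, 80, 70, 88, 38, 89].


i=0: 8!=70
i=1: 18!=70
i=2: 47!=70
i=3: 80!=70
i=4: 70==70 found!

Found at 4, 5 comps


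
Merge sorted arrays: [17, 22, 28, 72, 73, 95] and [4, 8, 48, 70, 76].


Take 4 from B
Take 8 from B
Take 17 from A
Take 22 from A
Take 28 from A
Take 48 from B
Take 70 from B
Take 72 from A
Take 73 from A
Take 76 from B

Merged: [4, 8, 17, 22, 28, 48, 70, 72, 73, 76, 95]


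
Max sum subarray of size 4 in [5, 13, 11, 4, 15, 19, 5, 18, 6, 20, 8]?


[0:4]: 33
[1:5]: 43
[2:6]: 49
[3:7]: 43
[4:8]: 57
[5:9]: 48
[6:10]: 49
[7:11]: 52

Max: 57 at [4:8]


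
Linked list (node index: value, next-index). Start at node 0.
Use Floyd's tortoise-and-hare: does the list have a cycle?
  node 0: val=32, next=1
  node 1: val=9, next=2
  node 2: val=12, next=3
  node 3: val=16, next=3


Floyd's tortoise (slow, +1) and hare (fast, +2):
  init: slow=0, fast=0
  step 1: slow=1, fast=2
  step 2: slow=2, fast=3
  step 3: slow=3, fast=3
  slow == fast at node 3: cycle detected

Cycle: yes


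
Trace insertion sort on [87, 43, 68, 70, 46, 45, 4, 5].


Initial: [87, 43, 68, 70, 46, 45, 4, 5]
Insert 43: [43, 87, 68, 70, 46, 45, 4, 5]
Insert 68: [43, 68, 87, 70, 46, 45, 4, 5]
Insert 70: [43, 68, 70, 87, 46, 45, 4, 5]
Insert 46: [43, 46, 68, 70, 87, 45, 4, 5]
Insert 45: [43, 45, 46, 68, 70, 87, 4, 5]
Insert 4: [4, 43, 45, 46, 68, 70, 87, 5]
Insert 5: [4, 5, 43, 45, 46, 68, 70, 87]

Sorted: [4, 5, 43, 45, 46, 68, 70, 87]


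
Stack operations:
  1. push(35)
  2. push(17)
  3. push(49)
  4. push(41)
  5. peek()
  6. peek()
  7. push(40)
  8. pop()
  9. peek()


push(35) -> [35]
push(17) -> [35, 17]
push(49) -> [35, 17, 49]
push(41) -> [35, 17, 49, 41]
peek()->41
peek()->41
push(40) -> [35, 17, 49, 41, 40]
pop()->40, [35, 17, 49, 41]
peek()->41

Final stack: [35, 17, 49, 41]


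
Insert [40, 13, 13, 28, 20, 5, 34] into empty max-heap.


Insert 40: [40]
Insert 13: [40, 13]
Insert 13: [40, 13, 13]
Insert 28: [40, 28, 13, 13]
Insert 20: [40, 28, 13, 13, 20]
Insert 5: [40, 28, 13, 13, 20, 5]
Insert 34: [40, 28, 34, 13, 20, 5, 13]

Final heap: [40, 28, 34, 13, 20, 5, 13]


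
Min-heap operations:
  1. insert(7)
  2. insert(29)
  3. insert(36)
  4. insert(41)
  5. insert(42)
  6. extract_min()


insert(7) -> [7]
insert(29) -> [7, 29]
insert(36) -> [7, 29, 36]
insert(41) -> [7, 29, 36, 41]
insert(42) -> [7, 29, 36, 41, 42]
extract_min()->7, [29, 41, 36, 42]

Final heap: [29, 41, 36, 42]


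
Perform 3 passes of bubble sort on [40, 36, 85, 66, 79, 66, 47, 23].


Initial: [40, 36, 85, 66, 79, 66, 47, 23]
Pass 1: [36, 40, 66, 79, 66, 47, 23, 85] (6 swaps)
Pass 2: [36, 40, 66, 66, 47, 23, 79, 85] (3 swaps)
Pass 3: [36, 40, 66, 47, 23, 66, 79, 85] (2 swaps)

After 3 passes: [36, 40, 66, 47, 23, 66, 79, 85]


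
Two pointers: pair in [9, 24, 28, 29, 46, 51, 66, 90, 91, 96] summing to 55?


lo=0(9)+hi=9(96)=105
lo=0(9)+hi=8(91)=100
lo=0(9)+hi=7(90)=99
lo=0(9)+hi=6(66)=75
lo=0(9)+hi=5(51)=60
lo=0(9)+hi=4(46)=55

Yes: 9+46=55


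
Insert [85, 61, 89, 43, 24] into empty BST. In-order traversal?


Insert 85: root
Insert 61: L from 85
Insert 89: R from 85
Insert 43: L from 85 -> L from 61
Insert 24: L from 85 -> L from 61 -> L from 43

In-order: [24, 43, 61, 85, 89]


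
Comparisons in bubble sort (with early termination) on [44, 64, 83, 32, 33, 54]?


Algorithm: bubble sort (with early termination)
Input: [44, 64, 83, 32, 33, 54]
Sorted: [32, 33, 44, 54, 64, 83]

14


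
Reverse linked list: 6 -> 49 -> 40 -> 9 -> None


Step 1: curr=6, set curr.next=prev(None) | reversed so far: 6
Step 2: curr=49, set curr.next=prev(6) | reversed so far: 49 -> 6
Step 3: curr=40, set curr.next=prev(49) | reversed so far: 40 -> 49 -> 6
Step 4: curr=9, set curr.next=prev(40) | reversed so far: 9 -> 40 -> 49 -> 6

9 -> 40 -> 49 -> 6 -> None


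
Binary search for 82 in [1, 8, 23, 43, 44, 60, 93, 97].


Step 1: lo=0, hi=7, mid=3, val=43
Step 2: lo=4, hi=7, mid=5, val=60
Step 3: lo=6, hi=7, mid=6, val=93

Not found


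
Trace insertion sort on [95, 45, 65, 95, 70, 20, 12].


Initial: [95, 45, 65, 95, 70, 20, 12]
Insert 45: [45, 95, 65, 95, 70, 20, 12]
Insert 65: [45, 65, 95, 95, 70, 20, 12]
Insert 95: [45, 65, 95, 95, 70, 20, 12]
Insert 70: [45, 65, 70, 95, 95, 20, 12]
Insert 20: [20, 45, 65, 70, 95, 95, 12]
Insert 12: [12, 20, 45, 65, 70, 95, 95]

Sorted: [12, 20, 45, 65, 70, 95, 95]


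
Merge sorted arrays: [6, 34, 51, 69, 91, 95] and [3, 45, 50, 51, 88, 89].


Take 3 from B
Take 6 from A
Take 34 from A
Take 45 from B
Take 50 from B
Take 51 from A
Take 51 from B
Take 69 from A
Take 88 from B
Take 89 from B

Merged: [3, 6, 34, 45, 50, 51, 51, 69, 88, 89, 91, 95]


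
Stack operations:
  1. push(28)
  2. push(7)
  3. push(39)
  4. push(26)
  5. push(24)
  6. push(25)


push(28) -> [28]
push(7) -> [28, 7]
push(39) -> [28, 7, 39]
push(26) -> [28, 7, 39, 26]
push(24) -> [28, 7, 39, 26, 24]
push(25) -> [28, 7, 39, 26, 24, 25]

Final stack: [28, 7, 39, 26, 24, 25]


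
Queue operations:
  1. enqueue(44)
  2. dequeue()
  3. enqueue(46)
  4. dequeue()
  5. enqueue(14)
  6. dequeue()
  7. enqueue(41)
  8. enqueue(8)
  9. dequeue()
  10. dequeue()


enqueue(44) -> [44]
dequeue()->44, []
enqueue(46) -> [46]
dequeue()->46, []
enqueue(14) -> [14]
dequeue()->14, []
enqueue(41) -> [41]
enqueue(8) -> [41, 8]
dequeue()->41, [8]
dequeue()->8, []

Final queue: []


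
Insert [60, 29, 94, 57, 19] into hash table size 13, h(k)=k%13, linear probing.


Insert 60: h=8 -> slot 8
Insert 29: h=3 -> slot 3
Insert 94: h=3, 1 probes -> slot 4
Insert 57: h=5 -> slot 5
Insert 19: h=6 -> slot 6

Table: [None, None, None, 29, 94, 57, 19, None, 60, None, None, None, None]


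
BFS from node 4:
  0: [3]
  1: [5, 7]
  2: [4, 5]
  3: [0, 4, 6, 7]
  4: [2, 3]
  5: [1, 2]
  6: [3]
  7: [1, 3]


Visit 4, enqueue [2, 3]
Visit 2, enqueue [5]
Visit 3, enqueue [0, 6, 7]
Visit 5, enqueue [1]
Visit 0, enqueue []
Visit 6, enqueue []
Visit 7, enqueue []
Visit 1, enqueue []

BFS order: [4, 2, 3, 5, 0, 6, 7, 1]


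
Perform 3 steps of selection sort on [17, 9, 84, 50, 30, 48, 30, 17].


Initial: [17, 9, 84, 50, 30, 48, 30, 17]
Step 1: min=9 at 1
  Swap: [9, 17, 84, 50, 30, 48, 30, 17]
Step 2: min=17 at 1
  Swap: [9, 17, 84, 50, 30, 48, 30, 17]
Step 3: min=17 at 7
  Swap: [9, 17, 17, 50, 30, 48, 30, 84]

After 3 steps: [9, 17, 17, 50, 30, 48, 30, 84]


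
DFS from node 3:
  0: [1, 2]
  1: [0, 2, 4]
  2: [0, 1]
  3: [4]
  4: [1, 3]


Visit 3, push [4]
Visit 4, push [1]
Visit 1, push [2, 0]
Visit 0, push [2]
Visit 2, push []

DFS order: [3, 4, 1, 0, 2]


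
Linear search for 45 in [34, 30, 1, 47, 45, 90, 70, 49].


i=0: 34!=45
i=1: 30!=45
i=2: 1!=45
i=3: 47!=45
i=4: 45==45 found!

Found at 4, 5 comps


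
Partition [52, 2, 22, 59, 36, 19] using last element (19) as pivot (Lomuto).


Pivot: 19
  2 <= 19: swap -> [2, 52, 22, 59, 36, 19]
Place pivot at 1: [2, 19, 22, 59, 36, 52]

Partitioned: [2, 19, 22, 59, 36, 52]


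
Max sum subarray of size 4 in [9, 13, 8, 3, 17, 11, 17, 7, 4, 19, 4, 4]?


[0:4]: 33
[1:5]: 41
[2:6]: 39
[3:7]: 48
[4:8]: 52
[5:9]: 39
[6:10]: 47
[7:11]: 34
[8:12]: 31

Max: 52 at [4:8]


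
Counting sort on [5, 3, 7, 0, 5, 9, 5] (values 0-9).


Input: [5, 3, 7, 0, 5, 9, 5]
Counts: [1, 0, 0, 1, 0, 3, 0, 1, 0, 1]

Sorted: [0, 3, 5, 5, 5, 7, 9]


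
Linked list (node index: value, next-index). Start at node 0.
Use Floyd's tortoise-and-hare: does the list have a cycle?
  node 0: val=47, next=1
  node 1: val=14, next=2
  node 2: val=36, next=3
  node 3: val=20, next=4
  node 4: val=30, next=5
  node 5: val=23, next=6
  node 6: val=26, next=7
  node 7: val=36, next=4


Floyd's tortoise (slow, +1) and hare (fast, +2):
  init: slow=0, fast=0
  step 1: slow=1, fast=2
  step 2: slow=2, fast=4
  step 3: slow=3, fast=6
  step 4: slow=4, fast=4
  slow == fast at node 4: cycle detected

Cycle: yes


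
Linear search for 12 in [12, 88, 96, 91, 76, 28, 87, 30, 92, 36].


i=0: 12==12 found!

Found at 0, 1 comps


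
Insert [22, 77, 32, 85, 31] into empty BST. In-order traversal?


Insert 22: root
Insert 77: R from 22
Insert 32: R from 22 -> L from 77
Insert 85: R from 22 -> R from 77
Insert 31: R from 22 -> L from 77 -> L from 32

In-order: [22, 31, 32, 77, 85]


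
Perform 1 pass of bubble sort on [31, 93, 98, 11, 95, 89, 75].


Initial: [31, 93, 98, 11, 95, 89, 75]
Pass 1: [31, 93, 11, 95, 89, 75, 98] (4 swaps)

After 1 pass: [31, 93, 11, 95, 89, 75, 98]


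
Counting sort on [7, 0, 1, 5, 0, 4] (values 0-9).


Input: [7, 0, 1, 5, 0, 4]
Counts: [2, 1, 0, 0, 1, 1, 0, 1, 0, 0]

Sorted: [0, 0, 1, 4, 5, 7]


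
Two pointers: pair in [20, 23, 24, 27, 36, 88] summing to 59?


lo=0(20)+hi=5(88)=108
lo=0(20)+hi=4(36)=56
lo=1(23)+hi=4(36)=59

Yes: 23+36=59


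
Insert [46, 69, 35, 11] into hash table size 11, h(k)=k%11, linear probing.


Insert 46: h=2 -> slot 2
Insert 69: h=3 -> slot 3
Insert 35: h=2, 2 probes -> slot 4
Insert 11: h=0 -> slot 0

Table: [11, None, 46, 69, 35, None, None, None, None, None, None]


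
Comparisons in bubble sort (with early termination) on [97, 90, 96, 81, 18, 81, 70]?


Algorithm: bubble sort (with early termination)
Input: [97, 90, 96, 81, 18, 81, 70]
Sorted: [18, 70, 81, 81, 90, 96, 97]

21


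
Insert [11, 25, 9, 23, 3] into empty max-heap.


Insert 11: [11]
Insert 25: [25, 11]
Insert 9: [25, 11, 9]
Insert 23: [25, 23, 9, 11]
Insert 3: [25, 23, 9, 11, 3]

Final heap: [25, 23, 9, 11, 3]


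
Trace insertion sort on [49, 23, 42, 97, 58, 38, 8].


Initial: [49, 23, 42, 97, 58, 38, 8]
Insert 23: [23, 49, 42, 97, 58, 38, 8]
Insert 42: [23, 42, 49, 97, 58, 38, 8]
Insert 97: [23, 42, 49, 97, 58, 38, 8]
Insert 58: [23, 42, 49, 58, 97, 38, 8]
Insert 38: [23, 38, 42, 49, 58, 97, 8]
Insert 8: [8, 23, 38, 42, 49, 58, 97]

Sorted: [8, 23, 38, 42, 49, 58, 97]


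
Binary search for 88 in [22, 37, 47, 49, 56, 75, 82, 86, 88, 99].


Step 1: lo=0, hi=9, mid=4, val=56
Step 2: lo=5, hi=9, mid=7, val=86
Step 3: lo=8, hi=9, mid=8, val=88

Found at index 8


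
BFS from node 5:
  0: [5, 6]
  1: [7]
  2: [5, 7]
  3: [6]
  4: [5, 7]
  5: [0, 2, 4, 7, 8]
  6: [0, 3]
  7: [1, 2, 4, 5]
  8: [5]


Visit 5, enqueue [0, 2, 4, 7, 8]
Visit 0, enqueue [6]
Visit 2, enqueue []
Visit 4, enqueue []
Visit 7, enqueue [1]
Visit 8, enqueue []
Visit 6, enqueue [3]
Visit 1, enqueue []
Visit 3, enqueue []

BFS order: [5, 0, 2, 4, 7, 8, 6, 1, 3]


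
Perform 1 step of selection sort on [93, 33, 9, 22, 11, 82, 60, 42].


Initial: [93, 33, 9, 22, 11, 82, 60, 42]
Step 1: min=9 at 2
  Swap: [9, 33, 93, 22, 11, 82, 60, 42]

After 1 step: [9, 33, 93, 22, 11, 82, 60, 42]


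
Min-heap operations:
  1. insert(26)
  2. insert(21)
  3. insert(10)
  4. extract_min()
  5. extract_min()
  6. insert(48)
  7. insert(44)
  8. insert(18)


insert(26) -> [26]
insert(21) -> [21, 26]
insert(10) -> [10, 26, 21]
extract_min()->10, [21, 26]
extract_min()->21, [26]
insert(48) -> [26, 48]
insert(44) -> [26, 48, 44]
insert(18) -> [18, 26, 44, 48]

Final heap: [18, 26, 44, 48]


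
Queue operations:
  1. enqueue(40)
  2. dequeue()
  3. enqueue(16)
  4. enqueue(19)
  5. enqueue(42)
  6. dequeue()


enqueue(40) -> [40]
dequeue()->40, []
enqueue(16) -> [16]
enqueue(19) -> [16, 19]
enqueue(42) -> [16, 19, 42]
dequeue()->16, [19, 42]

Final queue: [19, 42]


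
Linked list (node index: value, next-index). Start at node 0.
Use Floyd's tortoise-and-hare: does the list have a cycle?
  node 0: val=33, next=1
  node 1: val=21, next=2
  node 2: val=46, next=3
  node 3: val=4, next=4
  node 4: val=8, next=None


Floyd's tortoise (slow, +1) and hare (fast, +2):
  init: slow=0, fast=0
  step 1: slow=1, fast=2
  step 2: slow=2, fast=4
  step 3: fast -> None, no cycle

Cycle: no


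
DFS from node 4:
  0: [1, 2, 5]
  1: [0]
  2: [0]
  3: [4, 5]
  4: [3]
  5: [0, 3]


Visit 4, push [3]
Visit 3, push [5]
Visit 5, push [0]
Visit 0, push [2, 1]
Visit 1, push []
Visit 2, push []

DFS order: [4, 3, 5, 0, 1, 2]


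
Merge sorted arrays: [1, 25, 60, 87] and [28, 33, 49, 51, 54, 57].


Take 1 from A
Take 25 from A
Take 28 from B
Take 33 from B
Take 49 from B
Take 51 from B
Take 54 from B
Take 57 from B

Merged: [1, 25, 28, 33, 49, 51, 54, 57, 60, 87]


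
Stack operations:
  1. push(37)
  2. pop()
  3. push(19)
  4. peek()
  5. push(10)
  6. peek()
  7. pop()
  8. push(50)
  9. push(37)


push(37) -> [37]
pop()->37, []
push(19) -> [19]
peek()->19
push(10) -> [19, 10]
peek()->10
pop()->10, [19]
push(50) -> [19, 50]
push(37) -> [19, 50, 37]

Final stack: [19, 50, 37]


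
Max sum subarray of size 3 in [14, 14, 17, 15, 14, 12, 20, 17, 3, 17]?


[0:3]: 45
[1:4]: 46
[2:5]: 46
[3:6]: 41
[4:7]: 46
[5:8]: 49
[6:9]: 40
[7:10]: 37

Max: 49 at [5:8]


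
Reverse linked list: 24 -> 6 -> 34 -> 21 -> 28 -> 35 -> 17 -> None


Step 1: curr=24, set curr.next=prev(None) | reversed so far: 24
Step 2: curr=6, set curr.next=prev(24) | reversed so far: 6 -> 24
Step 3: curr=34, set curr.next=prev(6) | reversed so far: 34 -> 6 -> 24
Step 4: curr=21, set curr.next=prev(34) | reversed so far: 21 -> 34 -> 6 -> 24
Step 5: curr=28, set curr.next=prev(21) | reversed so far: 28 -> 21 -> 34 -> 6 -> 24
Step 6: curr=35, set curr.next=prev(28) | reversed so far: 35 -> 28 -> 21 -> 34 -> 6 -> 24
Step 7: curr=17, set curr.next=prev(35) | reversed so far: 17 -> 35 -> 28 -> 21 -> 34 -> 6 -> 24

17 -> 35 -> 28 -> 21 -> 34 -> 6 -> 24 -> None


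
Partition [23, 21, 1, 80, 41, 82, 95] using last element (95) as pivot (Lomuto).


Pivot: 95
  23 <= 95: advance i (no swap)
  21 <= 95: advance i (no swap)
  1 <= 95: advance i (no swap)
  80 <= 95: advance i (no swap)
  41 <= 95: advance i (no swap)
  82 <= 95: advance i (no swap)
Place pivot at 6: [23, 21, 1, 80, 41, 82, 95]

Partitioned: [23, 21, 1, 80, 41, 82, 95]


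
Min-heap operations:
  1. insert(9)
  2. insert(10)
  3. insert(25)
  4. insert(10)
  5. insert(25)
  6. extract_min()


insert(9) -> [9]
insert(10) -> [9, 10]
insert(25) -> [9, 10, 25]
insert(10) -> [9, 10, 25, 10]
insert(25) -> [9, 10, 25, 10, 25]
extract_min()->9, [10, 10, 25, 25]

Final heap: [10, 10, 25, 25]


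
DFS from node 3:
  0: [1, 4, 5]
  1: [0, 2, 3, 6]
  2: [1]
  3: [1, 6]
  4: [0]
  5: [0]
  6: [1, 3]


Visit 3, push [6, 1]
Visit 1, push [6, 2, 0]
Visit 0, push [5, 4]
Visit 4, push []
Visit 5, push []
Visit 2, push []
Visit 6, push []

DFS order: [3, 1, 0, 4, 5, 2, 6]


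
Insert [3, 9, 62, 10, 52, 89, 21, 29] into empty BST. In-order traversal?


Insert 3: root
Insert 9: R from 3
Insert 62: R from 3 -> R from 9
Insert 10: R from 3 -> R from 9 -> L from 62
Insert 52: R from 3 -> R from 9 -> L from 62 -> R from 10
Insert 89: R from 3 -> R from 9 -> R from 62
Insert 21: R from 3 -> R from 9 -> L from 62 -> R from 10 -> L from 52
Insert 29: R from 3 -> R from 9 -> L from 62 -> R from 10 -> L from 52 -> R from 21

In-order: [3, 9, 10, 21, 29, 52, 62, 89]


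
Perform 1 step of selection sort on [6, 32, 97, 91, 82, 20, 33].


Initial: [6, 32, 97, 91, 82, 20, 33]
Step 1: min=6 at 0
  Swap: [6, 32, 97, 91, 82, 20, 33]

After 1 step: [6, 32, 97, 91, 82, 20, 33]


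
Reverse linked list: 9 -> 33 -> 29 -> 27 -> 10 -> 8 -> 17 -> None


Step 1: curr=9, set curr.next=prev(None) | reversed so far: 9
Step 2: curr=33, set curr.next=prev(9) | reversed so far: 33 -> 9
Step 3: curr=29, set curr.next=prev(33) | reversed so far: 29 -> 33 -> 9
Step 4: curr=27, set curr.next=prev(29) | reversed so far: 27 -> 29 -> 33 -> 9
Step 5: curr=10, set curr.next=prev(27) | reversed so far: 10 -> 27 -> 29 -> 33 -> 9
Step 6: curr=8, set curr.next=prev(10) | reversed so far: 8 -> 10 -> 27 -> 29 -> 33 -> 9
Step 7: curr=17, set curr.next=prev(8) | reversed so far: 17 -> 8 -> 10 -> 27 -> 29 -> 33 -> 9

17 -> 8 -> 10 -> 27 -> 29 -> 33 -> 9 -> None


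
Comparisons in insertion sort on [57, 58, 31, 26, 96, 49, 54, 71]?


Algorithm: insertion sort
Input: [57, 58, 31, 26, 96, 49, 54, 71]
Sorted: [26, 31, 49, 54, 57, 58, 71, 96]

17


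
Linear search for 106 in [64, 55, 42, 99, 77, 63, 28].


i=0: 64!=106
i=1: 55!=106
i=2: 42!=106
i=3: 99!=106
i=4: 77!=106
i=5: 63!=106
i=6: 28!=106

Not found, 7 comps


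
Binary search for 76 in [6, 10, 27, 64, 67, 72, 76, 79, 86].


Step 1: lo=0, hi=8, mid=4, val=67
Step 2: lo=5, hi=8, mid=6, val=76

Found at index 6


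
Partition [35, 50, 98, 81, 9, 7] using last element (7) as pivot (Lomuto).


Pivot: 7
Place pivot at 0: [7, 50, 98, 81, 9, 35]

Partitioned: [7, 50, 98, 81, 9, 35]


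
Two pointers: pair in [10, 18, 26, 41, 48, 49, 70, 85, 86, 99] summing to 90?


lo=0(10)+hi=9(99)=109
lo=0(10)+hi=8(86)=96
lo=0(10)+hi=7(85)=95
lo=0(10)+hi=6(70)=80
lo=1(18)+hi=6(70)=88
lo=2(26)+hi=6(70)=96
lo=2(26)+hi=5(49)=75
lo=3(41)+hi=5(49)=90

Yes: 41+49=90


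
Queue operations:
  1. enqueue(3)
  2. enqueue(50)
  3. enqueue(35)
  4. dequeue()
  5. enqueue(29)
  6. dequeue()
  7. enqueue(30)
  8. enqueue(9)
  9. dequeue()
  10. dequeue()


enqueue(3) -> [3]
enqueue(50) -> [3, 50]
enqueue(35) -> [3, 50, 35]
dequeue()->3, [50, 35]
enqueue(29) -> [50, 35, 29]
dequeue()->50, [35, 29]
enqueue(30) -> [35, 29, 30]
enqueue(9) -> [35, 29, 30, 9]
dequeue()->35, [29, 30, 9]
dequeue()->29, [30, 9]

Final queue: [30, 9]


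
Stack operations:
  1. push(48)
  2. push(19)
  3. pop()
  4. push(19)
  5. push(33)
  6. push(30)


push(48) -> [48]
push(19) -> [48, 19]
pop()->19, [48]
push(19) -> [48, 19]
push(33) -> [48, 19, 33]
push(30) -> [48, 19, 33, 30]

Final stack: [48, 19, 33, 30]


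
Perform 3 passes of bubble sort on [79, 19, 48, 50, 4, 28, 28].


Initial: [79, 19, 48, 50, 4, 28, 28]
Pass 1: [19, 48, 50, 4, 28, 28, 79] (6 swaps)
Pass 2: [19, 48, 4, 28, 28, 50, 79] (3 swaps)
Pass 3: [19, 4, 28, 28, 48, 50, 79] (3 swaps)

After 3 passes: [19, 4, 28, 28, 48, 50, 79]


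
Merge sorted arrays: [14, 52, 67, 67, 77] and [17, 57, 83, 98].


Take 14 from A
Take 17 from B
Take 52 from A
Take 57 from B
Take 67 from A
Take 67 from A
Take 77 from A

Merged: [14, 17, 52, 57, 67, 67, 77, 83, 98]


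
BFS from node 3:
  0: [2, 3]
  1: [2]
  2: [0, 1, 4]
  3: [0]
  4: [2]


Visit 3, enqueue [0]
Visit 0, enqueue [2]
Visit 2, enqueue [1, 4]
Visit 1, enqueue []
Visit 4, enqueue []

BFS order: [3, 0, 2, 1, 4]


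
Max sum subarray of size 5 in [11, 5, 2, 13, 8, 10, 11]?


[0:5]: 39
[1:6]: 38
[2:7]: 44

Max: 44 at [2:7]


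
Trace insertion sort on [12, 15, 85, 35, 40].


Initial: [12, 15, 85, 35, 40]
Insert 15: [12, 15, 85, 35, 40]
Insert 85: [12, 15, 85, 35, 40]
Insert 35: [12, 15, 35, 85, 40]
Insert 40: [12, 15, 35, 40, 85]

Sorted: [12, 15, 35, 40, 85]


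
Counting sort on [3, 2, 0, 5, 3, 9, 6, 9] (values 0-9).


Input: [3, 2, 0, 5, 3, 9, 6, 9]
Counts: [1, 0, 1, 2, 0, 1, 1, 0, 0, 2]

Sorted: [0, 2, 3, 3, 5, 6, 9, 9]


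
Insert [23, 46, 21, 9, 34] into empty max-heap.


Insert 23: [23]
Insert 46: [46, 23]
Insert 21: [46, 23, 21]
Insert 9: [46, 23, 21, 9]
Insert 34: [46, 34, 21, 9, 23]

Final heap: [46, 34, 21, 9, 23]


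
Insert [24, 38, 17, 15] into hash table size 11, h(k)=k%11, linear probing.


Insert 24: h=2 -> slot 2
Insert 38: h=5 -> slot 5
Insert 17: h=6 -> slot 6
Insert 15: h=4 -> slot 4

Table: [None, None, 24, None, 15, 38, 17, None, None, None, None]


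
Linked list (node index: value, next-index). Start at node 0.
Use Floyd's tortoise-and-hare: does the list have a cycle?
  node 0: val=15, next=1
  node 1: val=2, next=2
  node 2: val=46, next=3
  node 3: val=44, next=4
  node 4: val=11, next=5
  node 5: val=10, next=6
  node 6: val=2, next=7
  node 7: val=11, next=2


Floyd's tortoise (slow, +1) and hare (fast, +2):
  init: slow=0, fast=0
  step 1: slow=1, fast=2
  step 2: slow=2, fast=4
  step 3: slow=3, fast=6
  step 4: slow=4, fast=2
  step 5: slow=5, fast=4
  step 6: slow=6, fast=6
  slow == fast at node 6: cycle detected

Cycle: yes


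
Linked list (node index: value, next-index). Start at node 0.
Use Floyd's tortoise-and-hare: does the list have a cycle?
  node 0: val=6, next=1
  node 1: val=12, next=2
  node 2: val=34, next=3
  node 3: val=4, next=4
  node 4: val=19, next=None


Floyd's tortoise (slow, +1) and hare (fast, +2):
  init: slow=0, fast=0
  step 1: slow=1, fast=2
  step 2: slow=2, fast=4
  step 3: fast -> None, no cycle

Cycle: no


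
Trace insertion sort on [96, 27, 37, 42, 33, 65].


Initial: [96, 27, 37, 42, 33, 65]
Insert 27: [27, 96, 37, 42, 33, 65]
Insert 37: [27, 37, 96, 42, 33, 65]
Insert 42: [27, 37, 42, 96, 33, 65]
Insert 33: [27, 33, 37, 42, 96, 65]
Insert 65: [27, 33, 37, 42, 65, 96]

Sorted: [27, 33, 37, 42, 65, 96]


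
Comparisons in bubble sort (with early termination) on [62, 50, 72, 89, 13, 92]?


Algorithm: bubble sort (with early termination)
Input: [62, 50, 72, 89, 13, 92]
Sorted: [13, 50, 62, 72, 89, 92]

15


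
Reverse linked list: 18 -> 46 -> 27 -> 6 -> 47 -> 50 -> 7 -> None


Step 1: curr=18, set curr.next=prev(None) | reversed so far: 18
Step 2: curr=46, set curr.next=prev(18) | reversed so far: 46 -> 18
Step 3: curr=27, set curr.next=prev(46) | reversed so far: 27 -> 46 -> 18
Step 4: curr=6, set curr.next=prev(27) | reversed so far: 6 -> 27 -> 46 -> 18
Step 5: curr=47, set curr.next=prev(6) | reversed so far: 47 -> 6 -> 27 -> 46 -> 18
Step 6: curr=50, set curr.next=prev(47) | reversed so far: 50 -> 47 -> 6 -> 27 -> 46 -> 18
Step 7: curr=7, set curr.next=prev(50) | reversed so far: 7 -> 50 -> 47 -> 6 -> 27 -> 46 -> 18

7 -> 50 -> 47 -> 6 -> 27 -> 46 -> 18 -> None


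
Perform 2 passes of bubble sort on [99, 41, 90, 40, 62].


Initial: [99, 41, 90, 40, 62]
Pass 1: [41, 90, 40, 62, 99] (4 swaps)
Pass 2: [41, 40, 62, 90, 99] (2 swaps)

After 2 passes: [41, 40, 62, 90, 99]


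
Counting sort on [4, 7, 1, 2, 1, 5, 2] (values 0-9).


Input: [4, 7, 1, 2, 1, 5, 2]
Counts: [0, 2, 2, 0, 1, 1, 0, 1, 0, 0]

Sorted: [1, 1, 2, 2, 4, 5, 7]


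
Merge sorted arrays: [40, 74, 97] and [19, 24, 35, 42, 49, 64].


Take 19 from B
Take 24 from B
Take 35 from B
Take 40 from A
Take 42 from B
Take 49 from B
Take 64 from B

Merged: [19, 24, 35, 40, 42, 49, 64, 74, 97]


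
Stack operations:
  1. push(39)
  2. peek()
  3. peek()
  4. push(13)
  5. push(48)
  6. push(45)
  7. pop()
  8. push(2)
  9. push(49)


push(39) -> [39]
peek()->39
peek()->39
push(13) -> [39, 13]
push(48) -> [39, 13, 48]
push(45) -> [39, 13, 48, 45]
pop()->45, [39, 13, 48]
push(2) -> [39, 13, 48, 2]
push(49) -> [39, 13, 48, 2, 49]

Final stack: [39, 13, 48, 2, 49]


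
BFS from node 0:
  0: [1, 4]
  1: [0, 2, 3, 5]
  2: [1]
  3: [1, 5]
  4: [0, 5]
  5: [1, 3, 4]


Visit 0, enqueue [1, 4]
Visit 1, enqueue [2, 3, 5]
Visit 4, enqueue []
Visit 2, enqueue []
Visit 3, enqueue []
Visit 5, enqueue []

BFS order: [0, 1, 4, 2, 3, 5]


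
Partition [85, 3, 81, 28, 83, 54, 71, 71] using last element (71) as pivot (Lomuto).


Pivot: 71
  3 <= 71: swap -> [3, 85, 81, 28, 83, 54, 71, 71]
  28 <= 71: swap -> [3, 28, 81, 85, 83, 54, 71, 71]
  54 <= 71: swap -> [3, 28, 54, 85, 83, 81, 71, 71]
  71 <= 71: swap -> [3, 28, 54, 71, 83, 81, 85, 71]
Place pivot at 4: [3, 28, 54, 71, 71, 81, 85, 83]

Partitioned: [3, 28, 54, 71, 71, 81, 85, 83]


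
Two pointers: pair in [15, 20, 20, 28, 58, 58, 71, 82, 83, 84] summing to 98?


lo=0(15)+hi=9(84)=99
lo=0(15)+hi=8(83)=98

Yes: 15+83=98


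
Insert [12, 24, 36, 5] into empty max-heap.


Insert 12: [12]
Insert 24: [24, 12]
Insert 36: [36, 12, 24]
Insert 5: [36, 12, 24, 5]

Final heap: [36, 12, 24, 5]


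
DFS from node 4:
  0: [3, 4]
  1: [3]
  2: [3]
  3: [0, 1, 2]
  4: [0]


Visit 4, push [0]
Visit 0, push [3]
Visit 3, push [2, 1]
Visit 1, push []
Visit 2, push []

DFS order: [4, 0, 3, 1, 2]


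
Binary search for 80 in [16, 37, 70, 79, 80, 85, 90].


Step 1: lo=0, hi=6, mid=3, val=79
Step 2: lo=4, hi=6, mid=5, val=85
Step 3: lo=4, hi=4, mid=4, val=80

Found at index 4


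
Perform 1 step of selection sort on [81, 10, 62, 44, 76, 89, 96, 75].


Initial: [81, 10, 62, 44, 76, 89, 96, 75]
Step 1: min=10 at 1
  Swap: [10, 81, 62, 44, 76, 89, 96, 75]

After 1 step: [10, 81, 62, 44, 76, 89, 96, 75]


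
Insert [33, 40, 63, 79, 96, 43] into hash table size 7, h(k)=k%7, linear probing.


Insert 33: h=5 -> slot 5
Insert 40: h=5, 1 probes -> slot 6
Insert 63: h=0 -> slot 0
Insert 79: h=2 -> slot 2
Insert 96: h=5, 3 probes -> slot 1
Insert 43: h=1, 2 probes -> slot 3

Table: [63, 96, 79, 43, None, 33, 40]


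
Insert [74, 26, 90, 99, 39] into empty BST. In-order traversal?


Insert 74: root
Insert 26: L from 74
Insert 90: R from 74
Insert 99: R from 74 -> R from 90
Insert 39: L from 74 -> R from 26

In-order: [26, 39, 74, 90, 99]


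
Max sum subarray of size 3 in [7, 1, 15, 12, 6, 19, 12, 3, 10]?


[0:3]: 23
[1:4]: 28
[2:5]: 33
[3:6]: 37
[4:7]: 37
[5:8]: 34
[6:9]: 25

Max: 37 at [3:6]


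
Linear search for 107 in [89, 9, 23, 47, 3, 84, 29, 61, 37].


i=0: 89!=107
i=1: 9!=107
i=2: 23!=107
i=3: 47!=107
i=4: 3!=107
i=5: 84!=107
i=6: 29!=107
i=7: 61!=107
i=8: 37!=107

Not found, 9 comps


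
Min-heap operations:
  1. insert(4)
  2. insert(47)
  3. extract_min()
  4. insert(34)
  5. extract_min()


insert(4) -> [4]
insert(47) -> [4, 47]
extract_min()->4, [47]
insert(34) -> [34, 47]
extract_min()->34, [47]

Final heap: [47]


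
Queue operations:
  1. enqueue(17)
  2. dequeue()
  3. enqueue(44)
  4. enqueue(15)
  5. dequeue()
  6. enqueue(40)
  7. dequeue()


enqueue(17) -> [17]
dequeue()->17, []
enqueue(44) -> [44]
enqueue(15) -> [44, 15]
dequeue()->44, [15]
enqueue(40) -> [15, 40]
dequeue()->15, [40]

Final queue: [40]


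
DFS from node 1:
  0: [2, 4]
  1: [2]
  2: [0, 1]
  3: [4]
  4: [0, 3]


Visit 1, push [2]
Visit 2, push [0]
Visit 0, push [4]
Visit 4, push [3]
Visit 3, push []

DFS order: [1, 2, 0, 4, 3]


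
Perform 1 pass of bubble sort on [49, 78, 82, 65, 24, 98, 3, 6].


Initial: [49, 78, 82, 65, 24, 98, 3, 6]
Pass 1: [49, 78, 65, 24, 82, 3, 6, 98] (4 swaps)

After 1 pass: [49, 78, 65, 24, 82, 3, 6, 98]


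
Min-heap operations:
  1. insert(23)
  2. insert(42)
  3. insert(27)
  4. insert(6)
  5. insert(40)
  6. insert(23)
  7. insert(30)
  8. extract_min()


insert(23) -> [23]
insert(42) -> [23, 42]
insert(27) -> [23, 42, 27]
insert(6) -> [6, 23, 27, 42]
insert(40) -> [6, 23, 27, 42, 40]
insert(23) -> [6, 23, 23, 42, 40, 27]
insert(30) -> [6, 23, 23, 42, 40, 27, 30]
extract_min()->6, [23, 23, 27, 42, 40, 30]

Final heap: [23, 23, 27, 42, 40, 30]


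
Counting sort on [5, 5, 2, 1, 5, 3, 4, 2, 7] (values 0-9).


Input: [5, 5, 2, 1, 5, 3, 4, 2, 7]
Counts: [0, 1, 2, 1, 1, 3, 0, 1, 0, 0]

Sorted: [1, 2, 2, 3, 4, 5, 5, 5, 7]


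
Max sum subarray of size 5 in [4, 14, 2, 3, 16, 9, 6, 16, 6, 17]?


[0:5]: 39
[1:6]: 44
[2:7]: 36
[3:8]: 50
[4:9]: 53
[5:10]: 54

Max: 54 at [5:10]


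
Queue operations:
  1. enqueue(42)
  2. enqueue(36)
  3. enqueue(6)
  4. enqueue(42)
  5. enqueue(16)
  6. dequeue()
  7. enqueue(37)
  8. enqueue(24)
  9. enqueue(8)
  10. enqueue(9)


enqueue(42) -> [42]
enqueue(36) -> [42, 36]
enqueue(6) -> [42, 36, 6]
enqueue(42) -> [42, 36, 6, 42]
enqueue(16) -> [42, 36, 6, 42, 16]
dequeue()->42, [36, 6, 42, 16]
enqueue(37) -> [36, 6, 42, 16, 37]
enqueue(24) -> [36, 6, 42, 16, 37, 24]
enqueue(8) -> [36, 6, 42, 16, 37, 24, 8]
enqueue(9) -> [36, 6, 42, 16, 37, 24, 8, 9]

Final queue: [36, 6, 42, 16, 37, 24, 8, 9]


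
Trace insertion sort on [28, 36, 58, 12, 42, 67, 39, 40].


Initial: [28, 36, 58, 12, 42, 67, 39, 40]
Insert 36: [28, 36, 58, 12, 42, 67, 39, 40]
Insert 58: [28, 36, 58, 12, 42, 67, 39, 40]
Insert 12: [12, 28, 36, 58, 42, 67, 39, 40]
Insert 42: [12, 28, 36, 42, 58, 67, 39, 40]
Insert 67: [12, 28, 36, 42, 58, 67, 39, 40]
Insert 39: [12, 28, 36, 39, 42, 58, 67, 40]
Insert 40: [12, 28, 36, 39, 40, 42, 58, 67]

Sorted: [12, 28, 36, 39, 40, 42, 58, 67]


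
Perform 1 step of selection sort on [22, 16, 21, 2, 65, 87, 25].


Initial: [22, 16, 21, 2, 65, 87, 25]
Step 1: min=2 at 3
  Swap: [2, 16, 21, 22, 65, 87, 25]

After 1 step: [2, 16, 21, 22, 65, 87, 25]


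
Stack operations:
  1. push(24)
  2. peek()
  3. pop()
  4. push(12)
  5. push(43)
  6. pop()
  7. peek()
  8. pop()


push(24) -> [24]
peek()->24
pop()->24, []
push(12) -> [12]
push(43) -> [12, 43]
pop()->43, [12]
peek()->12
pop()->12, []

Final stack: []


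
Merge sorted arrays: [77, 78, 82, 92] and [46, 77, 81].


Take 46 from B
Take 77 from A
Take 77 from B
Take 78 from A
Take 81 from B

Merged: [46, 77, 77, 78, 81, 82, 92]


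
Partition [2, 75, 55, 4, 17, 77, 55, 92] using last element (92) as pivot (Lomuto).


Pivot: 92
  2 <= 92: advance i (no swap)
  75 <= 92: advance i (no swap)
  55 <= 92: advance i (no swap)
  4 <= 92: advance i (no swap)
  17 <= 92: advance i (no swap)
  77 <= 92: advance i (no swap)
  55 <= 92: advance i (no swap)
Place pivot at 7: [2, 75, 55, 4, 17, 77, 55, 92]

Partitioned: [2, 75, 55, 4, 17, 77, 55, 92]


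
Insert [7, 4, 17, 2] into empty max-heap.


Insert 7: [7]
Insert 4: [7, 4]
Insert 17: [17, 4, 7]
Insert 2: [17, 4, 7, 2]

Final heap: [17, 4, 7, 2]


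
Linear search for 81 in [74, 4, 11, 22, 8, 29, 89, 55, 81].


i=0: 74!=81
i=1: 4!=81
i=2: 11!=81
i=3: 22!=81
i=4: 8!=81
i=5: 29!=81
i=6: 89!=81
i=7: 55!=81
i=8: 81==81 found!

Found at 8, 9 comps


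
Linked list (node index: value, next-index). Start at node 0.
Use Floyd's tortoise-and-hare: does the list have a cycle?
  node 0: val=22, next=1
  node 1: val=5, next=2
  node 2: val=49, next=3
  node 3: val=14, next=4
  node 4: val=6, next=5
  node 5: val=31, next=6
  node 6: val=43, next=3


Floyd's tortoise (slow, +1) and hare (fast, +2):
  init: slow=0, fast=0
  step 1: slow=1, fast=2
  step 2: slow=2, fast=4
  step 3: slow=3, fast=6
  step 4: slow=4, fast=4
  slow == fast at node 4: cycle detected

Cycle: yes


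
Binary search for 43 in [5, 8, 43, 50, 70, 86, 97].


Step 1: lo=0, hi=6, mid=3, val=50
Step 2: lo=0, hi=2, mid=1, val=8
Step 3: lo=2, hi=2, mid=2, val=43

Found at index 2


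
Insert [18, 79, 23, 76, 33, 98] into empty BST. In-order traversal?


Insert 18: root
Insert 79: R from 18
Insert 23: R from 18 -> L from 79
Insert 76: R from 18 -> L from 79 -> R from 23
Insert 33: R from 18 -> L from 79 -> R from 23 -> L from 76
Insert 98: R from 18 -> R from 79

In-order: [18, 23, 33, 76, 79, 98]


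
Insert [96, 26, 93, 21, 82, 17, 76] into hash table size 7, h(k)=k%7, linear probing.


Insert 96: h=5 -> slot 5
Insert 26: h=5, 1 probes -> slot 6
Insert 93: h=2 -> slot 2
Insert 21: h=0 -> slot 0
Insert 82: h=5, 3 probes -> slot 1
Insert 17: h=3 -> slot 3
Insert 76: h=6, 5 probes -> slot 4

Table: [21, 82, 93, 17, 76, 96, 26]


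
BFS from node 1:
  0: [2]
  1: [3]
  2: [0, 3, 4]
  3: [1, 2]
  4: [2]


Visit 1, enqueue [3]
Visit 3, enqueue [2]
Visit 2, enqueue [0, 4]
Visit 0, enqueue []
Visit 4, enqueue []

BFS order: [1, 3, 2, 0, 4]


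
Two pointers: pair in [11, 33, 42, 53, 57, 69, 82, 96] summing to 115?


lo=0(11)+hi=7(96)=107
lo=1(33)+hi=7(96)=129
lo=1(33)+hi=6(82)=115

Yes: 33+82=115


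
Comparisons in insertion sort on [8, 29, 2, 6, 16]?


Algorithm: insertion sort
Input: [8, 29, 2, 6, 16]
Sorted: [2, 6, 8, 16, 29]

8


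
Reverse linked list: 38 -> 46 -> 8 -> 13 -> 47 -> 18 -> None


Step 1: curr=38, set curr.next=prev(None) | reversed so far: 38
Step 2: curr=46, set curr.next=prev(38) | reversed so far: 46 -> 38
Step 3: curr=8, set curr.next=prev(46) | reversed so far: 8 -> 46 -> 38
Step 4: curr=13, set curr.next=prev(8) | reversed so far: 13 -> 8 -> 46 -> 38
Step 5: curr=47, set curr.next=prev(13) | reversed so far: 47 -> 13 -> 8 -> 46 -> 38
Step 6: curr=18, set curr.next=prev(47) | reversed so far: 18 -> 47 -> 13 -> 8 -> 46 -> 38

18 -> 47 -> 13 -> 8 -> 46 -> 38 -> None


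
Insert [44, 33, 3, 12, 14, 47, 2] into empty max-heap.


Insert 44: [44]
Insert 33: [44, 33]
Insert 3: [44, 33, 3]
Insert 12: [44, 33, 3, 12]
Insert 14: [44, 33, 3, 12, 14]
Insert 47: [47, 33, 44, 12, 14, 3]
Insert 2: [47, 33, 44, 12, 14, 3, 2]

Final heap: [47, 33, 44, 12, 14, 3, 2]


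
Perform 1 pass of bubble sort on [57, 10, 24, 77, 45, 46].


Initial: [57, 10, 24, 77, 45, 46]
Pass 1: [10, 24, 57, 45, 46, 77] (4 swaps)

After 1 pass: [10, 24, 57, 45, 46, 77]


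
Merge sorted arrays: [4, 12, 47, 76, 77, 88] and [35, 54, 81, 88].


Take 4 from A
Take 12 from A
Take 35 from B
Take 47 from A
Take 54 from B
Take 76 from A
Take 77 from A
Take 81 from B
Take 88 from A

Merged: [4, 12, 35, 47, 54, 76, 77, 81, 88, 88]


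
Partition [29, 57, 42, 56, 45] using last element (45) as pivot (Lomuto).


Pivot: 45
  29 <= 45: advance i (no swap)
  42 <= 45: swap -> [29, 42, 57, 56, 45]
Place pivot at 2: [29, 42, 45, 56, 57]

Partitioned: [29, 42, 45, 56, 57]


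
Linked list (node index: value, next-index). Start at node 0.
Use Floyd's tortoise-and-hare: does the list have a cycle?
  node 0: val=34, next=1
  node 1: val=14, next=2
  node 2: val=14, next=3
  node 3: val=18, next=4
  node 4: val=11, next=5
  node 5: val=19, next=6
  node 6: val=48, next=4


Floyd's tortoise (slow, +1) and hare (fast, +2):
  init: slow=0, fast=0
  step 1: slow=1, fast=2
  step 2: slow=2, fast=4
  step 3: slow=3, fast=6
  step 4: slow=4, fast=5
  step 5: slow=5, fast=4
  step 6: slow=6, fast=6
  slow == fast at node 6: cycle detected

Cycle: yes


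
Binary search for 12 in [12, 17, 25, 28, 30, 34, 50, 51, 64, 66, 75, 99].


Step 1: lo=0, hi=11, mid=5, val=34
Step 2: lo=0, hi=4, mid=2, val=25
Step 3: lo=0, hi=1, mid=0, val=12

Found at index 0


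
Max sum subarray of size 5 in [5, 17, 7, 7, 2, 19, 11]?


[0:5]: 38
[1:6]: 52
[2:7]: 46

Max: 52 at [1:6]


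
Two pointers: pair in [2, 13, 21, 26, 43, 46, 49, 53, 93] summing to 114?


lo=0(2)+hi=8(93)=95
lo=1(13)+hi=8(93)=106
lo=2(21)+hi=8(93)=114

Yes: 21+93=114


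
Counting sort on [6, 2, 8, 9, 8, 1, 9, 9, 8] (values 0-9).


Input: [6, 2, 8, 9, 8, 1, 9, 9, 8]
Counts: [0, 1, 1, 0, 0, 0, 1, 0, 3, 3]

Sorted: [1, 2, 6, 8, 8, 8, 9, 9, 9]


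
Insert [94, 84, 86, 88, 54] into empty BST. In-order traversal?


Insert 94: root
Insert 84: L from 94
Insert 86: L from 94 -> R from 84
Insert 88: L from 94 -> R from 84 -> R from 86
Insert 54: L from 94 -> L from 84

In-order: [54, 84, 86, 88, 94]


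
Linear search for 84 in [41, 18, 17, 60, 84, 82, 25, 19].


i=0: 41!=84
i=1: 18!=84
i=2: 17!=84
i=3: 60!=84
i=4: 84==84 found!

Found at 4, 5 comps


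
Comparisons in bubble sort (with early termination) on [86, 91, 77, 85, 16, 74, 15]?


Algorithm: bubble sort (with early termination)
Input: [86, 91, 77, 85, 16, 74, 15]
Sorted: [15, 16, 74, 77, 85, 86, 91]

21
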